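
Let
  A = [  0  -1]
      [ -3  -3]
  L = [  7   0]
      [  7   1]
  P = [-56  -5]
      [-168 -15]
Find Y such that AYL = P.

Y = [[0, 0], [3, 5]]

Y = A⁻¹PL⁻¹ (apply A⁻¹ on the left and L⁻¹ on the right).
A has determinant -3; A⁻¹ = [[1, -1/3], [-1, 0]].
L has determinant 7; L⁻¹ = [[1/7, 0], [-1, 1]].
A⁻¹P = [[0, 0], [56, 5]].
Y = (A⁻¹P)L⁻¹ = [[0, 0], [3, 5]].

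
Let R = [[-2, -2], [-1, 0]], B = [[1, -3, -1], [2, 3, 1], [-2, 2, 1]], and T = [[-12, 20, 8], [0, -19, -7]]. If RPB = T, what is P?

Isolating P: multiply by R⁻¹ from the left and B⁻¹ from the right, so P = R⁻¹TB⁻¹.
R has determinant -2; R⁻¹ = [[0, -1], [-1/2, 1]].
det B = 3; the adjugate gives B⁻¹ = [[1/3, 1/3, 0], [-4/3, -1/3, -1], [10/3, 4/3, 3]].
R⁻¹T = [[0, 19, 7], [6, -29, -11]].
P = (R⁻¹T)B⁻¹ = [[-2, 3, 2], [4, -3, -4]].

P = [[-2, 3, 2], [4, -3, -4]]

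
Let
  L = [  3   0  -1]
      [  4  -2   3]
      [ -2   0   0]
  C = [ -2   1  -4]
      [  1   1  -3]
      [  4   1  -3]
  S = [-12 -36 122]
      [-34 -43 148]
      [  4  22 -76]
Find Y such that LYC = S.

Y = L⁻¹SC⁻¹ (apply L⁻¹ on the left and C⁻¹ on the right).
det L = 4, so L⁻¹ = [[0, 0, -1/2], [-3/2, -1/2, -13/4], [-1, 0, -3/2]].
det C = 3; the adjugate gives C⁻¹ = [[0, -1/3, 1/3], [-3, 22/3, -10/3], [-1, 2, -1]].
L⁻¹S = [[-2, -11, 38], [22, 4, -10], [6, 3, -8]].
Y = (L⁻¹S)C⁻¹ = [[-5, -4, -2], [-2, 2, 4], [-1, 4, 0]].

Y = [[-5, -4, -2], [-2, 2, 4], [-1, 4, 0]]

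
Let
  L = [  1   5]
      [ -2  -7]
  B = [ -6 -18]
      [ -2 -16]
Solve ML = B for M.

Right-multiplying both sides by L⁻¹ gives M = BL⁻¹.
L has determinant 3; L⁻¹ = [[-7/3, -5/3], [2/3, 1/3]].
M = BL⁻¹ = [[-6, -18], [-2, -16]] · [[-7/3, -5/3], [2/3, 1/3]] = [[2, 4], [-6, -2]].

M = [[2, 4], [-6, -2]]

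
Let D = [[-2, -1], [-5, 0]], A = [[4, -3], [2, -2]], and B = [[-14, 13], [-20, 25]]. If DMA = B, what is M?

M = [[-1, 4], [3, -3]]

Isolating M: multiply by D⁻¹ from the left and A⁻¹ from the right, so M = D⁻¹BA⁻¹.
det D = -5; the adjugate gives D⁻¹ = [[0, -1/5], [-1, 2/5]].
det A = -2, so A⁻¹ = [[1, -3/2], [1, -2]].
D⁻¹B = [[4, -5], [6, -3]].
M = (D⁻¹B)A⁻¹ = [[-1, 4], [3, -3]].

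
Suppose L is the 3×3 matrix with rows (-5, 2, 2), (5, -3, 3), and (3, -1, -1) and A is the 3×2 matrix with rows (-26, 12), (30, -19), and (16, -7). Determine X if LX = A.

Since L multiplies X on the left, X = L⁻¹A.
L has determinant 6; L⁻¹ = [[1, 0, 2], [7/3, -1/6, 25/6], [2/3, 1/6, 5/6]].
X = L⁻¹A = [[1, 0, 2], [7/3, -1/6, 25/6], [2/3, 1/6, 5/6]] · [[-26, 12], [30, -19], [16, -7]] = [[6, -2], [1, 2], [1, -1]].

X = [[6, -2], [1, 2], [1, -1]]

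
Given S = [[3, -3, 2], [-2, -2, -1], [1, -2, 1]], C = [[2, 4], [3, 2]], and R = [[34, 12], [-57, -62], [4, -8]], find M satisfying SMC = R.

Left-multiply by S⁻¹ and right-multiply by C⁻¹: M = S⁻¹RC⁻¹.
det S = -3, so S⁻¹ = [[4/3, 1/3, -7/3], [-1/3, -1/3, 1/3], [-2, -1, 4]].
det C = -8, so C⁻¹ = [[-1/4, 1/2], [3/8, -1/4]].
S⁻¹R = [[17, 14], [9, 14], [5, 6]].
M = (S⁻¹R)C⁻¹ = [[1, 5], [3, 1], [1, 1]].

M = [[1, 5], [3, 1], [1, 1]]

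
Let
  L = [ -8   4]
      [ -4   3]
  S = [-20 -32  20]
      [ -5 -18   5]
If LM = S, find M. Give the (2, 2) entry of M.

Since L multiplies M on the left, M = L⁻¹S.
L has determinant -8; L⁻¹ = [[-3/8, 1/2], [-1/2, 1]].
M = L⁻¹S = [[-3/8, 1/2], [-1/2, 1]] · [[-20, -32, 20], [-5, -18, 5]] = [[5, 3, -5], [5, -2, -5]].

-2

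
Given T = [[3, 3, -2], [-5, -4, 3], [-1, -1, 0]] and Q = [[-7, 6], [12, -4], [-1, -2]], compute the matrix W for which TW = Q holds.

Left-multiplying both sides by T⁻¹ gives W = T⁻¹Q.
det T = -2, so T⁻¹ = [[-3/2, -1, -1/2], [3/2, 1, -1/2], [-1/2, 0, -3/2]].
W = T⁻¹Q = [[-3/2, -1, -1/2], [3/2, 1, -1/2], [-1/2, 0, -3/2]] · [[-7, 6], [12, -4], [-1, -2]] = [[-1, -4], [2, 6], [5, 0]].

W = [[-1, -4], [2, 6], [5, 0]]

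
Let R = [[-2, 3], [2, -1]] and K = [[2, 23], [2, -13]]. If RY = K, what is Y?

Y = [[2, -4], [2, 5]]

Since R multiplies Y on the left, Y = R⁻¹K.
det R = -4; the adjugate gives R⁻¹ = [[1/4, 3/4], [1/2, 1/2]].
Y = R⁻¹K = [[1/4, 3/4], [1/2, 1/2]] · [[2, 23], [2, -13]] = [[2, -4], [2, 5]].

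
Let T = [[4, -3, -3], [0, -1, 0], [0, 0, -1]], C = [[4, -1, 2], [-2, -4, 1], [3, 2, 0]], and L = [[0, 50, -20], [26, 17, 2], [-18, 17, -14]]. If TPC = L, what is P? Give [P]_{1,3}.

-2

P = T⁻¹LC⁻¹ (apply T⁻¹ on the left and C⁻¹ on the right).
det T = 4; the adjugate gives T⁻¹ = [[1/4, -3/4, -3/4], [0, -1, 0], [0, 0, -1]].
det C = 5, so C⁻¹ = [[-2/5, 4/5, 7/5], [3/5, -6/5, -8/5], [8/5, -11/5, -18/5]].
T⁻¹L = [[-6, -13, 4], [-26, -17, -2], [18, -17, 14]].
P = (T⁻¹L)C⁻¹ = [[1, 2, -2], [-3, 4, -2], [5, 4, 2]].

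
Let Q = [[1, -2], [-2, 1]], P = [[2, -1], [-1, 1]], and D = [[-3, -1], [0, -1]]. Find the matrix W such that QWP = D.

W = [[2, 3], [3, 4]]

Left-multiply by Q⁻¹ and right-multiply by P⁻¹: W = Q⁻¹DP⁻¹.
Q has determinant -3; Q⁻¹ = [[-1/3, -2/3], [-2/3, -1/3]].
det P = 1, so P⁻¹ = [[1, 1], [1, 2]].
Q⁻¹D = [[1, 1], [2, 1]].
W = (Q⁻¹D)P⁻¹ = [[2, 3], [3, 4]].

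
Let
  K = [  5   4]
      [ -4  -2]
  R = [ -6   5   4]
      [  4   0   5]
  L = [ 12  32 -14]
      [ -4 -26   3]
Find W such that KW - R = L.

W = [[-2, 5, -2], [4, 3, 0]]

KW = L + R = [[6, 37, -10], [0, -26, 8]].
K is on the left of W, so left-multiply by K⁻¹: W = K⁻¹(L + R).
det K = 6, so K⁻¹ = [[-1/3, -2/3], [2/3, 5/6]].
W = K⁻¹(L + R) = [[-2, 5, -2], [4, 3, 0]].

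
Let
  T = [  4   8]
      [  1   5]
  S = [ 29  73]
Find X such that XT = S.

Right-multiplying both sides by T⁻¹ gives X = ST⁻¹.
det T = 12, so T⁻¹ = [[5/12, -2/3], [-1/12, 1/3]].
X = ST⁻¹ = [[29, 73]] · [[5/12, -2/3], [-1/12, 1/3]] = [[6, 5]].

X = [[6, 5]]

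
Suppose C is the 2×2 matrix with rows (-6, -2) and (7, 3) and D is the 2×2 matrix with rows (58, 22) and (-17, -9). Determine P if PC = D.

P = [[-5, 4], [-3, -5]]

C is on the right of P, so right-multiply by C⁻¹: P = DC⁻¹.
det C = -4; the adjugate gives C⁻¹ = [[-3/4, -1/2], [7/4, 3/2]].
P = DC⁻¹ = [[58, 22], [-17, -9]] · [[-3/4, -1/2], [7/4, 3/2]] = [[-5, 4], [-3, -5]].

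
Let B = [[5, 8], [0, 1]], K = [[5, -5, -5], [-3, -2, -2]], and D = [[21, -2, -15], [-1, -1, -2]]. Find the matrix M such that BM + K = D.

M = [[0, -1, -2], [2, 1, 0]]

BM = D − K = [[16, 3, -10], [2, 1, 0]].
Since B multiplies M on the left, M = B⁻¹(D − K).
B has determinant 5; B⁻¹ = [[1/5, -8/5], [0, 1]].
M = B⁻¹(D − K) = [[0, -1, -2], [2, 1, 0]].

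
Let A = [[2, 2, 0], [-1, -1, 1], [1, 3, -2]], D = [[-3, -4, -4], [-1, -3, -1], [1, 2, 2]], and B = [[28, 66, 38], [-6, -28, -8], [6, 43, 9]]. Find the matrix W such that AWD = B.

W = [[-1, -5, 2], [0, -2, 2], [-4, 3, -1]]

Isolating W: multiply by A⁻¹ from the left and D⁻¹ from the right, so W = A⁻¹BD⁻¹.
det A = -4; the adjugate gives A⁻¹ = [[1/4, -1, -1/2], [1/4, 1, 1/2], [1/2, 1, 0]].
det D = 4; the adjugate gives D⁻¹ = [[-1, 0, -2], [1/4, -1/2, 1/4], [1/4, 1/2, 5/4]].
A⁻¹B = [[10, 23, 13], [4, 10, 6], [8, 5, 11]].
W = (A⁻¹B)D⁻¹ = [[-1, -5, 2], [0, -2, 2], [-4, 3, -1]].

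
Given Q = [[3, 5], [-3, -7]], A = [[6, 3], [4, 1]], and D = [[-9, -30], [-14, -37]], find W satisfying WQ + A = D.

WQ = D − A = [[-15, -33], [-18, -38]].
Since Q sits to the right of W, W = (D − A)Q⁻¹.
det Q = -6, so Q⁻¹ = [[7/6, 5/6], [-1/2, -1/2]].
W = (D − A)Q⁻¹ = [[-1, 4], [-2, 4]].

W = [[-1, 4], [-2, 4]]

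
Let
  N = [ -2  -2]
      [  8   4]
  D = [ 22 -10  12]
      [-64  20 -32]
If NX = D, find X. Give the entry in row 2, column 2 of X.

Left-multiplying both sides by N⁻¹ gives X = N⁻¹D.
det N = 8; the adjugate gives N⁻¹ = [[1/2, 1/4], [-1, -1/4]].
X = N⁻¹D = [[1/2, 1/4], [-1, -1/4]] · [[22, -10, 12], [-64, 20, -32]] = [[-5, 0, -2], [-6, 5, -4]].

5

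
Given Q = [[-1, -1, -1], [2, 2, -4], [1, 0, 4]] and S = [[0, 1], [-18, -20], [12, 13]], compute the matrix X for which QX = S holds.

Q is on the left of X, so left-multiply by Q⁻¹: X = Q⁻¹S.
Q has determinant 6; Q⁻¹ = [[4/3, 2/3, 1], [-2, -1/2, -1], [-1/3, -1/6, 0]].
X = Q⁻¹S = [[4/3, 2/3, 1], [-2, -1/2, -1], [-1/3, -1/6, 0]] · [[0, 1], [-18, -20], [12, 13]] = [[0, 1], [-3, -5], [3, 3]].

X = [[0, 1], [-3, -5], [3, 3]]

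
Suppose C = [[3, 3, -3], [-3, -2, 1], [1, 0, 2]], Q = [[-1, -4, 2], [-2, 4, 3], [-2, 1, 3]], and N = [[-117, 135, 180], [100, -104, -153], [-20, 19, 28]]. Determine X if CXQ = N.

Isolating X: multiply by C⁻¹ from the left and Q⁻¹ from the right, so X = C⁻¹NQ⁻¹.
det C = 3; the adjugate gives C⁻¹ = [[-4/3, -2, -1], [7/3, 3, 2], [2/3, 1, 1]].
Q has determinant 3; Q⁻¹ = [[3, 14/3, -20/3], [0, 1/3, -1/3], [2, 3, -4]].
C⁻¹N = [[-24, 9, 38], [-13, 41, 17], [2, 5, -5]].
X = (C⁻¹N)Q⁻¹ = [[4, 5, 5], [-5, 4, 5], [-4, -4, 5]].

X = [[4, 5, 5], [-5, 4, 5], [-4, -4, 5]]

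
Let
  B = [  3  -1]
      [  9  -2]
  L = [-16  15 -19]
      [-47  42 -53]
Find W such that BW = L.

W = [[-5, 4, -5], [1, -3, 4]]

Since B multiplies W on the left, W = B⁻¹L.
det B = 3; the adjugate gives B⁻¹ = [[-2/3, 1/3], [-3, 1]].
W = B⁻¹L = [[-2/3, 1/3], [-3, 1]] · [[-16, 15, -19], [-47, 42, -53]] = [[-5, 4, -5], [1, -3, 4]].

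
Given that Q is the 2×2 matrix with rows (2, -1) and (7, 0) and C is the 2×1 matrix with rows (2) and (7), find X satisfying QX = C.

X = [[1], [0]]

Since Q multiplies X on the left, X = Q⁻¹C.
det Q = 7, so Q⁻¹ = [[0, 1/7], [-1, 2/7]].
X = Q⁻¹C = [[0, 1/7], [-1, 2/7]] · [[2], [7]] = [[1], [0]].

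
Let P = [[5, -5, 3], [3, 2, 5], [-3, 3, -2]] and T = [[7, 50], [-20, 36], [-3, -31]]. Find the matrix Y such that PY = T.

Y = [[4, 5], [-1, -2], [-6, 5]]

Left-multiplying both sides by P⁻¹ gives Y = P⁻¹T.
P has determinant -5; P⁻¹ = [[19/5, 1/5, 31/5], [9/5, 1/5, 16/5], [-3, 0, -5]].
Y = P⁻¹T = [[19/5, 1/5, 31/5], [9/5, 1/5, 16/5], [-3, 0, -5]] · [[7, 50], [-20, 36], [-3, -31]] = [[4, 5], [-1, -2], [-6, 5]].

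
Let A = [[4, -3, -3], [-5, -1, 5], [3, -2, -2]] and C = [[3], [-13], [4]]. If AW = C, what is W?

A is on the left of W, so left-multiply by A⁻¹: W = A⁻¹C.
det A = -6; the adjugate gives A⁻¹ = [[-2, 0, 3], [-5/6, -1/6, 5/6], [-13/6, 1/6, 19/6]].
W = A⁻¹C = [[-2, 0, 3], [-5/6, -1/6, 5/6], [-13/6, 1/6, 19/6]] · [[3], [-13], [4]] = [[6], [3], [4]].

W = [[6], [3], [4]]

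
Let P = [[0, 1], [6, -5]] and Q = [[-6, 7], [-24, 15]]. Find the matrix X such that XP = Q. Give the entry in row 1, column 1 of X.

2

Right-multiplying both sides by P⁻¹ gives X = QP⁻¹.
det P = -6, so P⁻¹ = [[5/6, 1/6], [1, 0]].
X = QP⁻¹ = [[-6, 7], [-24, 15]] · [[5/6, 1/6], [1, 0]] = [[2, -1], [-5, -4]].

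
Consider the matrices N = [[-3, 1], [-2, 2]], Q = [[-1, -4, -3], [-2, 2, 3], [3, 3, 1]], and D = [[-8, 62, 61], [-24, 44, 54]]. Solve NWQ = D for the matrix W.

Left-multiply by N⁻¹ and right-multiply by Q⁻¹: W = N⁻¹DQ⁻¹.
det N = -4, so N⁻¹ = [[-1/2, 1/4], [-1/2, 3/4]].
det Q = -1; the adjugate gives Q⁻¹ = [[7, 5, 6], [-11, -8, -9], [12, 9, 10]].
N⁻¹D = [[-2, -20, -17], [-14, 2, 10]].
W = (N⁻¹D)Q⁻¹ = [[2, -3, -2], [0, 4, -2]].

W = [[2, -3, -2], [0, 4, -2]]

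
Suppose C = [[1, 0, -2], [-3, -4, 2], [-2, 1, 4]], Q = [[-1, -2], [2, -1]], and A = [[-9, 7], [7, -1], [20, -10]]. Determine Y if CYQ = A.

Y = [[5, 1], [-2, 0], [3, 3]]

Isolating Y: multiply by C⁻¹ from the left and Q⁻¹ from the right, so Y = C⁻¹AQ⁻¹.
C has determinant 4; C⁻¹ = [[-9/2, -1/2, -2], [2, 0, 1], [-11/4, -1/4, -1]].
det Q = 5, so Q⁻¹ = [[-1/5, 2/5], [-2/5, -1/5]].
C⁻¹A = [[-3, -11], [2, 4], [3, -9]].
Y = (C⁻¹A)Q⁻¹ = [[5, 1], [-2, 0], [3, 3]].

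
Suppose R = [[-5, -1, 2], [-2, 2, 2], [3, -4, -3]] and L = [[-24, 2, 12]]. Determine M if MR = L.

Since R sits to the right of M, M = LR⁻¹.
det R = -6, so R⁻¹ = [[-1/3, 11/6, 1], [0, -3/2, -1], [-1/3, 23/6, 2]].
M = LR⁻¹ = [[-24, 2, 12]] · [[-1/3, 11/6, 1], [0, -3/2, -1], [-1/3, 23/6, 2]] = [[4, -1, -2]].

M = [[4, -1, -2]]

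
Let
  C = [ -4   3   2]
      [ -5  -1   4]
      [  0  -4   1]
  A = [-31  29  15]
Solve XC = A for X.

C is on the right of X, so right-multiply by C⁻¹: X = AC⁻¹.
C has determinant -5; C⁻¹ = [[-3, 11/5, -14/5], [-1, 4/5, -6/5], [-4, 16/5, -19/5]].
X = AC⁻¹ = [[-31, 29, 15]] · [[-3, 11/5, -14/5], [-1, 4/5, -6/5], [-4, 16/5, -19/5]] = [[4, 3, -5]].

X = [[4, 3, -5]]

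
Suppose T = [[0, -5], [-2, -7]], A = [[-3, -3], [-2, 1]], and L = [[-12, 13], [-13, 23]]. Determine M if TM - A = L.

TM = L + A = [[-15, 10], [-15, 24]].
Since T multiplies M on the left, M = T⁻¹(L + A).
det T = -10; the adjugate gives T⁻¹ = [[7/10, -1/2], [-1/5, 0]].
M = T⁻¹(L + A) = [[-3, -5], [3, -2]].

M = [[-3, -5], [3, -2]]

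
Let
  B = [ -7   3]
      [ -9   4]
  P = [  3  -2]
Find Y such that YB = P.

Y = [[6, -5]]

Since B sits to the right of Y, Y = PB⁻¹.
det B = -1; the adjugate gives B⁻¹ = [[-4, 3], [-9, 7]].
Y = PB⁻¹ = [[3, -2]] · [[-4, 3], [-9, 7]] = [[6, -5]].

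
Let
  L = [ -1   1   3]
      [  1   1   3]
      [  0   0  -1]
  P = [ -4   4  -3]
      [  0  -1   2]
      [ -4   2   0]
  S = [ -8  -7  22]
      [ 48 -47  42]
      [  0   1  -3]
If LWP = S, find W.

W = [[-2, 2, -5], [-5, 4, 0], [1, 3, -1]]

W = L⁻¹SP⁻¹ (apply L⁻¹ on the left and P⁻¹ on the right).
L has determinant 2; L⁻¹ = [[-1/2, 1/2, 0], [1/2, 1/2, 3], [0, 0, -1]].
det P = -4, so P⁻¹ = [[1, 3/2, -5/4], [2, 3, -2], [1, 2, -1]].
L⁻¹S = [[28, -20, 10], [20, -24, 23], [0, -1, 3]].
W = (L⁻¹S)P⁻¹ = [[-2, 2, -5], [-5, 4, 0], [1, 3, -1]].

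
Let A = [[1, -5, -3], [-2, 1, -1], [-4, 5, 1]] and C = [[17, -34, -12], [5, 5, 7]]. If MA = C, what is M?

Right-multiplying both sides by A⁻¹ gives M = CA⁻¹.
det A = -6; the adjugate gives A⁻¹ = [[-1, 5/3, -4/3], [-1, 11/6, -7/6], [1, -5/2, 3/2]].
M = CA⁻¹ = [[17, -34, -12], [5, 5, 7]] · [[-1, 5/3, -4/3], [-1, 11/6, -7/6], [1, -5/2, 3/2]] = [[5, -4, -1], [-3, 0, -2]].

M = [[5, -4, -1], [-3, 0, -2]]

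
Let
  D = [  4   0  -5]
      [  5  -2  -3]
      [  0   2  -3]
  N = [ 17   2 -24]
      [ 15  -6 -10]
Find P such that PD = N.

P = [[3, 1, 2], [5, -1, -4]]

Right-multiplying both sides by D⁻¹ gives P = ND⁻¹.
det D = -2; the adjugate gives D⁻¹ = [[-6, 5, 5], [-15/2, 6, 13/2], [-5, 4, 4]].
P = ND⁻¹ = [[17, 2, -24], [15, -6, -10]] · [[-6, 5, 5], [-15/2, 6, 13/2], [-5, 4, 4]] = [[3, 1, 2], [5, -1, -4]].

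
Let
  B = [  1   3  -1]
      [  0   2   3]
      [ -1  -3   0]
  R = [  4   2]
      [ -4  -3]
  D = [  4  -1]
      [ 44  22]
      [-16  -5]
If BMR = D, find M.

M = B⁻¹DR⁻¹ (apply B⁻¹ on the left and R⁻¹ on the right).
det B = -2; the adjugate gives B⁻¹ = [[-9/2, -3/2, -11/2], [3/2, 1/2, 3/2], [-1, 0, -1]].
R has determinant -4; R⁻¹ = [[3/4, 1/2], [-1, -1]].
B⁻¹D = [[4, -1], [4, 2], [12, 6]].
M = (B⁻¹D)R⁻¹ = [[4, 3], [1, 0], [3, 0]].

M = [[4, 3], [1, 0], [3, 0]]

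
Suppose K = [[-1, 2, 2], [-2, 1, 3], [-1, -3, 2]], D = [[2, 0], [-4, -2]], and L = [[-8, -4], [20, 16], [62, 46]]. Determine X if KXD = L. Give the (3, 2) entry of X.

-3

Left-multiply by K⁻¹ and right-multiply by D⁻¹: X = K⁻¹LD⁻¹.
det K = 5, so K⁻¹ = [[11/5, -2, 4/5], [1/5, 0, -1/5], [7/5, -1, 3/5]].
det D = -4; the adjugate gives D⁻¹ = [[1/2, 0], [-1, -1/2]].
K⁻¹L = [[-8, -4], [-14, -10], [6, 6]].
X = (K⁻¹L)D⁻¹ = [[0, 2], [3, 5], [-3, -3]].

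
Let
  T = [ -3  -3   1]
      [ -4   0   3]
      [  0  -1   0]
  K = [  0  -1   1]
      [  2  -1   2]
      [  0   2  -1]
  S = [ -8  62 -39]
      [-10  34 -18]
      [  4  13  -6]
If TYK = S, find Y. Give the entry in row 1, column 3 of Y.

Left-multiply by T⁻¹ and right-multiply by K⁻¹: Y = T⁻¹SK⁻¹.
det T = -5; the adjugate gives T⁻¹ = [[-3/5, 1/5, 9/5], [0, 0, -1], [-4/5, 3/5, 12/5]].
K has determinant 2; K⁻¹ = [[-3/2, 1/2, -1/2], [1, 0, 1], [2, 0, 1]].
T⁻¹S = [[10, -7, 9], [-4, -13, 6], [10, 2, 6]].
Y = (T⁻¹S)K⁻¹ = [[-4, 5, -3], [5, -2, -5], [-1, 5, 3]].

-3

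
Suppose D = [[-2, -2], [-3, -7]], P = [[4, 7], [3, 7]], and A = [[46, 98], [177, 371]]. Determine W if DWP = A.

W = [[1, 0], [-3, -5]]

W = D⁻¹AP⁻¹ (apply D⁻¹ on the left and P⁻¹ on the right).
D has determinant 8; D⁻¹ = [[-7/8, 1/4], [3/8, -1/4]].
P has determinant 7; P⁻¹ = [[1, -1], [-3/7, 4/7]].
D⁻¹A = [[4, 7], [-27, -56]].
W = (D⁻¹A)P⁻¹ = [[1, 0], [-3, -5]].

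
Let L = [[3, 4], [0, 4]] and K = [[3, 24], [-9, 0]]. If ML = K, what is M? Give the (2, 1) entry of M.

-3

L is on the right of M, so right-multiply by L⁻¹: M = KL⁻¹.
L has determinant 12; L⁻¹ = [[1/3, -1/3], [0, 1/4]].
M = KL⁻¹ = [[3, 24], [-9, 0]] · [[1/3, -1/3], [0, 1/4]] = [[1, 5], [-3, 3]].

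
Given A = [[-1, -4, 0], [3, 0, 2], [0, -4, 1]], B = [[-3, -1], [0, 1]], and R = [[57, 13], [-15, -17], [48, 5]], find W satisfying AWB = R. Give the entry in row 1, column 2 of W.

W = A⁻¹RB⁻¹ (apply A⁻¹ on the left and B⁻¹ on the right).
det A = 4; the adjugate gives A⁻¹ = [[2, 1, -2], [-3/4, -1/4, 1/2], [-3, -1, 3]].
det B = -3, so B⁻¹ = [[-1/3, -1/3], [0, 1]].
A⁻¹R = [[3, -1], [-15, -3], [-12, -7]].
W = (A⁻¹R)B⁻¹ = [[-1, -2], [5, 2], [4, -3]].

-2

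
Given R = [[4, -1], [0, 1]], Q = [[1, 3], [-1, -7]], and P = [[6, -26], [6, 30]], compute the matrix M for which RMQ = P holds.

Isolating M: multiply by R⁻¹ from the left and Q⁻¹ from the right, so M = R⁻¹PQ⁻¹.
det R = 4, so R⁻¹ = [[1/4, 1/4], [0, 1]].
det Q = -4, so Q⁻¹ = [[7/4, 3/4], [-1/4, -1/4]].
R⁻¹P = [[3, 1], [6, 30]].
M = (R⁻¹P)Q⁻¹ = [[5, 2], [3, -3]].

M = [[5, 2], [3, -3]]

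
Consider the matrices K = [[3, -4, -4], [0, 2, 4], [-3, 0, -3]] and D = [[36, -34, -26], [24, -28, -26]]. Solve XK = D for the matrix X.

Right-multiplying both sides by K⁻¹ gives X = DK⁻¹.
det K = 6; the adjugate gives K⁻¹ = [[-1, -2, -4/3], [-2, -7/2, -2], [1, 2, 1]].
X = DK⁻¹ = [[36, -34, -26], [24, -28, -26]] · [[-1, -2, -4/3], [-2, -7/2, -2], [1, 2, 1]] = [[6, -5, -6], [6, -2, -2]].

X = [[6, -5, -6], [6, -2, -2]]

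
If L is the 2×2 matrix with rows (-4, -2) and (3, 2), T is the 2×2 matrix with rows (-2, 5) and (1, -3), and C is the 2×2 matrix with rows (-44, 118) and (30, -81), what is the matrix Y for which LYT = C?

Y = [[-5, 4], [3, 0]]

Y = L⁻¹CT⁻¹ (apply L⁻¹ on the left and T⁻¹ on the right).
L has determinant -2; L⁻¹ = [[-1, -1], [3/2, 2]].
det T = 1, so T⁻¹ = [[-3, -5], [-1, -2]].
L⁻¹C = [[14, -37], [-6, 15]].
Y = (L⁻¹C)T⁻¹ = [[-5, 4], [3, 0]].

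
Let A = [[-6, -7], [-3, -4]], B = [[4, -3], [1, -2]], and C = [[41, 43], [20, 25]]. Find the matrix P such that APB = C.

P = [[-3, 4], [-1, 5]]

Left-multiply by A⁻¹ and right-multiply by B⁻¹: P = A⁻¹CB⁻¹.
det A = 3, so A⁻¹ = [[-4/3, 7/3], [1, -2]].
B has determinant -5; B⁻¹ = [[2/5, -3/5], [1/5, -4/5]].
A⁻¹C = [[-8, 1], [1, -7]].
P = (A⁻¹C)B⁻¹ = [[-3, 4], [-1, 5]].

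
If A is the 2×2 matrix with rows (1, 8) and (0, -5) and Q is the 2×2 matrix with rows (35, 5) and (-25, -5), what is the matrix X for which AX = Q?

Since A multiplies X on the left, X = A⁻¹Q.
A has determinant -5; A⁻¹ = [[1, 8/5], [0, -1/5]].
X = A⁻¹Q = [[1, 8/5], [0, -1/5]] · [[35, 5], [-25, -5]] = [[-5, -3], [5, 1]].

X = [[-5, -3], [5, 1]]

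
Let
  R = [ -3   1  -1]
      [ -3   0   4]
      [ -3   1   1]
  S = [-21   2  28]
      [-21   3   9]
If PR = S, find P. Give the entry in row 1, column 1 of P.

-3

Since R sits to the right of P, P = SR⁻¹.
det R = 6, so R⁻¹ = [[-2/3, -1/3, 2/3], [-3/2, -1, 5/2], [-1/2, 0, 1/2]].
P = SR⁻¹ = [[-21, 2, 28], [-21, 3, 9]] · [[-2/3, -1/3, 2/3], [-3/2, -1, 5/2], [-1/2, 0, 1/2]] = [[-3, 5, 5], [5, 4, -2]].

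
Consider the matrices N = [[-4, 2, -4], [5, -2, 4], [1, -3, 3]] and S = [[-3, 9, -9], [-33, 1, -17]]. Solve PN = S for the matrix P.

P = [[0, 0, -3], [2, -6, 5]]

N is on the right of P, so right-multiply by N⁻¹: P = SN⁻¹.
det N = 6; the adjugate gives N⁻¹ = [[1, 1, 0], [-11/6, -4/3, -2/3], [-13/6, -5/3, -1/3]].
P = SN⁻¹ = [[-3, 9, -9], [-33, 1, -17]] · [[1, 1, 0], [-11/6, -4/3, -2/3], [-13/6, -5/3, -1/3]] = [[0, 0, -3], [2, -6, 5]].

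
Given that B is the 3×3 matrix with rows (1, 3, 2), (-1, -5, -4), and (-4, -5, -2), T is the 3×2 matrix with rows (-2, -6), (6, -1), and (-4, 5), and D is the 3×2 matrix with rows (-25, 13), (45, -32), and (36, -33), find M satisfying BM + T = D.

BM = D − T = [[-23, 19], [39, -31], [40, -38]].
Since B multiplies M on the left, M = B⁻¹(D − T).
det B = 2, so B⁻¹ = [[-5, -2, -1], [7, 3, 1], [-15/2, -7/2, -1]].
M = B⁻¹(D − T) = [[-3, 5], [-4, 2], [-4, 4]].

M = [[-3, 5], [-4, 2], [-4, 4]]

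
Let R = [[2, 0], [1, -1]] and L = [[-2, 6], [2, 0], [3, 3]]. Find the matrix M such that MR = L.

M = [[2, -6], [1, 0], [3, -3]]

Since R sits to the right of M, M = LR⁻¹.
R has determinant -2; R⁻¹ = [[1/2, 0], [1/2, -1]].
M = LR⁻¹ = [[-2, 6], [2, 0], [3, 3]] · [[1/2, 0], [1/2, -1]] = [[2, -6], [1, 0], [3, -3]].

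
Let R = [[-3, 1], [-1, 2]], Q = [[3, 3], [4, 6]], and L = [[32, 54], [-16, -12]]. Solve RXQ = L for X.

X = [[0, -4], [-4, -1]]

Left-multiply by R⁻¹ and right-multiply by Q⁻¹: X = R⁻¹LQ⁻¹.
det R = -5; the adjugate gives R⁻¹ = [[-2/5, 1/5], [-1/5, 3/5]].
Q has determinant 6; Q⁻¹ = [[1, -1/2], [-2/3, 1/2]].
R⁻¹L = [[-16, -24], [-16, -18]].
X = (R⁻¹L)Q⁻¹ = [[0, -4], [-4, -1]].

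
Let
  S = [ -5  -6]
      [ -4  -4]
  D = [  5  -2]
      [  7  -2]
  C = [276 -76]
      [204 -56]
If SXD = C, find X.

X = [[1, -5], [0, -3]]

Isolating X: multiply by S⁻¹ from the left and D⁻¹ from the right, so X = S⁻¹CD⁻¹.
S has determinant -4; S⁻¹ = [[1, -3/2], [-1, 5/4]].
det D = 4, so D⁻¹ = [[-1/2, 1/2], [-7/4, 5/4]].
S⁻¹C = [[-30, 8], [-21, 6]].
X = (S⁻¹C)D⁻¹ = [[1, -5], [0, -3]].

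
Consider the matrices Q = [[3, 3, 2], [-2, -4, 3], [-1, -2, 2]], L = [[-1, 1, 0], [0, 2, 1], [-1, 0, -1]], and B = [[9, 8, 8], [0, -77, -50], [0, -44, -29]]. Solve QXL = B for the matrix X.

X = Q⁻¹BL⁻¹ (apply Q⁻¹ on the left and L⁻¹ on the right).
Q has determinant -3; Q⁻¹ = [[2/3, 10/3, -17/3], [-1/3, -8/3, 13/3], [0, -1, 2]].
det L = 1, so L⁻¹ = [[-2, 1, 1], [-1, 1, 1], [2, -1, -2]].
Q⁻¹B = [[6, -2, 3], [-3, 12, 5], [0, -11, -8]].
X = (Q⁻¹B)L⁻¹ = [[-4, 1, -2], [4, 4, -1], [-5, -3, 5]].

X = [[-4, 1, -2], [4, 4, -1], [-5, -3, 5]]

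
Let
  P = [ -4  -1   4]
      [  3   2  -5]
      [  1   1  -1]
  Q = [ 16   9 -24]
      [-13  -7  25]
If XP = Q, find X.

X = [[-1, 4, 0], [0, -6, 5]]

P is on the right of X, so right-multiply by P⁻¹: X = QP⁻¹.
det P = -6, so P⁻¹ = [[-1/2, -1/2, 1/2], [1/3, 0, 4/3], [-1/6, -1/2, 5/6]].
X = QP⁻¹ = [[16, 9, -24], [-13, -7, 25]] · [[-1/2, -1/2, 1/2], [1/3, 0, 4/3], [-1/6, -1/2, 5/6]] = [[-1, 4, 0], [0, -6, 5]].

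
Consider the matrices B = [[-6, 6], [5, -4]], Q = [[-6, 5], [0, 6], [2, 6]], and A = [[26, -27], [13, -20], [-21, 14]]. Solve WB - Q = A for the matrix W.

W = [[-5, -2], [-3, -1], [4, 1]]

WB = A + Q = [[20, -22], [13, -14], [-19, 20]].
Right-multiplying both sides by B⁻¹ gives W = (A + Q)B⁻¹.
det B = -6, so B⁻¹ = [[2/3, 1], [5/6, 1]].
W = (A + Q)B⁻¹ = [[-5, -2], [-3, -1], [4, 1]].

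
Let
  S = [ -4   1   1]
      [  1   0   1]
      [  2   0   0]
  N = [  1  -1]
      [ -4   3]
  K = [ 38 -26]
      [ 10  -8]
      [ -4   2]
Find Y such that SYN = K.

Y = [[2, 1], [-2, -5], [0, -3]]

Isolating Y: multiply by S⁻¹ from the left and N⁻¹ from the right, so Y = S⁻¹KN⁻¹.
S has determinant 2; S⁻¹ = [[0, 0, 1/2], [1, -1, 5/2], [0, 1, -1/2]].
det N = -1, so N⁻¹ = [[-3, -1], [-4, -1]].
S⁻¹K = [[-2, 1], [18, -13], [12, -9]].
Y = (S⁻¹K)N⁻¹ = [[2, 1], [-2, -5], [0, -3]].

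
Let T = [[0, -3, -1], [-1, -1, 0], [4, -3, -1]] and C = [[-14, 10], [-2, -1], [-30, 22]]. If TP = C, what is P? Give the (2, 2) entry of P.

-2

Since T multiplies P on the left, P = T⁻¹C.
T has determinant -4; T⁻¹ = [[-1/4, 0, 1/4], [1/4, -1, -1/4], [-7/4, 3, 3/4]].
P = T⁻¹C = [[-1/4, 0, 1/4], [1/4, -1, -1/4], [-7/4, 3, 3/4]] · [[-14, 10], [-2, -1], [-30, 22]] = [[-4, 3], [6, -2], [-4, -4]].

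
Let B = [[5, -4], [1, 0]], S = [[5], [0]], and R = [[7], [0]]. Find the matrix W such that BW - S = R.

BW = R + S = [[12], [0]].
Since B multiplies W on the left, W = B⁻¹(R + S).
det B = 4; the adjugate gives B⁻¹ = [[0, 1], [-1/4, 5/4]].
W = B⁻¹(R + S) = [[0], [-3]].

W = [[0], [-3]]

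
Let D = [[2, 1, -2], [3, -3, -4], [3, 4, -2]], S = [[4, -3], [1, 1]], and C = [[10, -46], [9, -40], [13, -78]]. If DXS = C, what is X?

X = [[-1, -5], [2, -4], [-4, 4]]

X = D⁻¹CS⁻¹ (apply D⁻¹ on the left and S⁻¹ on the right).
det D = -4; the adjugate gives D⁻¹ = [[-11/2, 3/2, 5/2], [3/2, -1/2, -1/2], [-21/4, 5/4, 9/4]].
det S = 7; the adjugate gives S⁻¹ = [[1/7, 3/7], [-1/7, 4/7]].
D⁻¹C = [[-9, -2], [4, -10], [-12, 16]].
X = (D⁻¹C)S⁻¹ = [[-1, -5], [2, -4], [-4, 4]].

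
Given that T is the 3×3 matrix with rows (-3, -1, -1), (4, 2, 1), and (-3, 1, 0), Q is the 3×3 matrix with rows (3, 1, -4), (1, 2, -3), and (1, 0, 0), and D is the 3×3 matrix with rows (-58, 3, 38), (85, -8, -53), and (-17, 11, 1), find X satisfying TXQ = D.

X = [[4, -4, 3], [5, -3, 4], [0, 5, 4]]

Isolating X: multiply by T⁻¹ from the left and Q⁻¹ from the right, so X = T⁻¹DQ⁻¹.
det T = -4, so T⁻¹ = [[1/4, 1/4, -1/4], [3/4, 3/4, 1/4], [-5/2, -3/2, 1/2]].
Q has determinant 5; Q⁻¹ = [[0, 0, 1], [-3/5, 4/5, 1], [-2/5, 1/5, 1]].
T⁻¹D = [[11, -4, -4], [16, -1, -11], [9, 10, -15]].
X = (T⁻¹D)Q⁻¹ = [[4, -4, 3], [5, -3, 4], [0, 5, 4]].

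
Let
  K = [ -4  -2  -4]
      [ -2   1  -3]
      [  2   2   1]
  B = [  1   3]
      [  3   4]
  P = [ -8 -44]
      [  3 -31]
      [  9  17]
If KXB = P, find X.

X = [[4, 0], [-4, 2], [3, -2]]

Isolating X: multiply by K⁻¹ from the left and B⁻¹ from the right, so X = K⁻¹PB⁻¹.
det K = 4; the adjugate gives K⁻¹ = [[7/4, -3/2, 5/2], [-1, 1, -1], [-3/2, 1, -2]].
det B = -5, so B⁻¹ = [[-4/5, 3/5], [3/5, -1/5]].
K⁻¹P = [[4, 12], [2, -4], [-3, 1]].
X = (K⁻¹P)B⁻¹ = [[4, 0], [-4, 2], [3, -2]].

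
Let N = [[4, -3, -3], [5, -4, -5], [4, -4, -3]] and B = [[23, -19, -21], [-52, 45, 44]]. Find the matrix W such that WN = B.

N is on the right of W, so right-multiply by N⁻¹: W = BN⁻¹.
N has determinant -5; N⁻¹ = [[8/5, -3/5, -3/5], [1, 0, -1], [4/5, -4/5, 1/5]].
W = BN⁻¹ = [[23, -19, -21], [-52, 45, 44]] · [[8/5, -3/5, -3/5], [1, 0, -1], [4/5, -4/5, 1/5]] = [[1, 3, 1], [-3, -4, -5]].

W = [[1, 3, 1], [-3, -4, -5]]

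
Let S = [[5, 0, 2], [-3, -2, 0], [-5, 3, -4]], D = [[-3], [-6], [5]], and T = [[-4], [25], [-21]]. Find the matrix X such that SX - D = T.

X = [[-3], [-5], [4]]

SX = T + D = [[-7], [19], [-16]].
Left-multiplying both sides by S⁻¹ gives X = S⁻¹(T + D).
det S = 2, so S⁻¹ = [[4, 3, 2], [-6, -5, -3], [-19/2, -15/2, -5]].
X = S⁻¹(T + D) = [[-3], [-5], [4]].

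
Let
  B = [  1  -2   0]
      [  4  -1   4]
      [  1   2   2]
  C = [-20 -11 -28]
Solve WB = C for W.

Right-multiplying both sides by B⁻¹ gives W = CB⁻¹.
B has determinant -2; B⁻¹ = [[5, -2, 4], [2, -1, 2], [-9/2, 2, -7/2]].
W = CB⁻¹ = [[-20, -11, -28]] · [[5, -2, 4], [2, -1, 2], [-9/2, 2, -7/2]] = [[4, -5, -4]].

W = [[4, -5, -4]]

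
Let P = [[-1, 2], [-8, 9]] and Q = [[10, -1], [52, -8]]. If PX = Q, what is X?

Since P multiplies X on the left, X = P⁻¹Q.
det P = 7; the adjugate gives P⁻¹ = [[9/7, -2/7], [8/7, -1/7]].
X = P⁻¹Q = [[9/7, -2/7], [8/7, -1/7]] · [[10, -1], [52, -8]] = [[-2, 1], [4, 0]].

X = [[-2, 1], [4, 0]]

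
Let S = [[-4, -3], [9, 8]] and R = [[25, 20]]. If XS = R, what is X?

Right-multiplying both sides by S⁻¹ gives X = RS⁻¹.
det S = -5, so S⁻¹ = [[-8/5, -3/5], [9/5, 4/5]].
X = RS⁻¹ = [[25, 20]] · [[-8/5, -3/5], [9/5, 4/5]] = [[-4, 1]].

X = [[-4, 1]]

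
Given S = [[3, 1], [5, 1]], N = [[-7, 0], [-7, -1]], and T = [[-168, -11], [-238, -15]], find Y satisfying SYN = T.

Y = [[3, 2], [4, 5]]

Y = S⁻¹TN⁻¹ (apply S⁻¹ on the left and N⁻¹ on the right).
det S = -2, so S⁻¹ = [[-1/2, 1/2], [5/2, -3/2]].
det N = 7; the adjugate gives N⁻¹ = [[-1/7, 0], [1, -1]].
S⁻¹T = [[-35, -2], [-63, -5]].
Y = (S⁻¹T)N⁻¹ = [[3, 2], [4, 5]].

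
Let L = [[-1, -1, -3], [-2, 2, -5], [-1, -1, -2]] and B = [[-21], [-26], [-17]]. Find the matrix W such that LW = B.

W = [[6], [3], [4]]

L is on the left of W, so left-multiply by L⁻¹: W = L⁻¹B.
L has determinant -4; L⁻¹ = [[9/4, -1/4, -11/4], [-1/4, 1/4, -1/4], [-1, 0, 1]].
W = L⁻¹B = [[9/4, -1/4, -11/4], [-1/4, 1/4, -1/4], [-1, 0, 1]] · [[-21], [-26], [-17]] = [[6], [3], [4]].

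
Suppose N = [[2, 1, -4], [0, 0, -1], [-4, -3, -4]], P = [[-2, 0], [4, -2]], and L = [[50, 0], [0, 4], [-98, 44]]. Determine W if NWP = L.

Isolating W: multiply by N⁻¹ from the left and P⁻¹ from the right, so W = N⁻¹LP⁻¹.
det N = -2, so N⁻¹ = [[3/2, -8, 1/2], [-2, 12, -1], [0, -1, 0]].
det P = 4, so P⁻¹ = [[-1/2, 0], [-1, -1/2]].
N⁻¹L = [[26, -10], [-2, 4], [0, -4]].
W = (N⁻¹L)P⁻¹ = [[-3, 5], [-3, -2], [4, 2]].

W = [[-3, 5], [-3, -2], [4, 2]]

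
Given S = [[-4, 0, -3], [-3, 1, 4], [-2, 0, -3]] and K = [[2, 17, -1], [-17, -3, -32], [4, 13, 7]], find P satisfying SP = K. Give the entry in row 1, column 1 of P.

Left-multiplying both sides by S⁻¹ gives P = S⁻¹K.
S has determinant 6; S⁻¹ = [[-1/2, 0, 1/2], [-17/6, 1, 25/6], [1/3, 0, -2/3]].
P = S⁻¹K = [[-1/2, 0, 1/2], [-17/6, 1, 25/6], [1/3, 0, -2/3]] · [[2, 17, -1], [-17, -3, -32], [4, 13, 7]] = [[1, -2, 4], [-6, 3, 0], [-2, -3, -5]].

1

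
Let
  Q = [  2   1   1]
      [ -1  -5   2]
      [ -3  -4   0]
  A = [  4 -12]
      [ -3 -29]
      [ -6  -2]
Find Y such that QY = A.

Y = [[-2, -6], [3, 5], [5, -5]]

Q is on the left of Y, so left-multiply by Q⁻¹: Y = Q⁻¹A.
Q has determinant -1; Q⁻¹ = [[-8, 4, -7], [6, -3, 5], [11, -5, 9]].
Y = Q⁻¹A = [[-8, 4, -7], [6, -3, 5], [11, -5, 9]] · [[4, -12], [-3, -29], [-6, -2]] = [[-2, -6], [3, 5], [5, -5]].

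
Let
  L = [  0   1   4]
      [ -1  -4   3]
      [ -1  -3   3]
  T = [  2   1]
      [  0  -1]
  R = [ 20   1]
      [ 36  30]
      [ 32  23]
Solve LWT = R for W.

Isolating W: multiply by L⁻¹ from the left and T⁻¹ from the right, so W = L⁻¹RT⁻¹.
det L = -4, so L⁻¹ = [[3/4, 15/4, -19/4], [0, -1, 1], [1/4, 1/4, -1/4]].
det T = -2; the adjugate gives T⁻¹ = [[1/2, 1/2], [0, -1]].
L⁻¹R = [[-2, 4], [-4, -7], [6, 2]].
W = (L⁻¹R)T⁻¹ = [[-1, -5], [-2, 5], [3, 1]].

W = [[-1, -5], [-2, 5], [3, 1]]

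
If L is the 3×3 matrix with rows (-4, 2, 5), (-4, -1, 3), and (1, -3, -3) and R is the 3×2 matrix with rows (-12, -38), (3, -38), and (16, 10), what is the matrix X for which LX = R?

L is on the left of X, so left-multiply by L⁻¹: X = L⁻¹R.
det L = -1; the adjugate gives L⁻¹ = [[-12, 9, -11], [9, -7, 8], [-13, 10, -12]].
X = L⁻¹R = [[-12, 9, -11], [9, -7, 8], [-13, 10, -12]] · [[-12, -38], [3, -38], [16, 10]] = [[-5, 4], [-1, 4], [-6, -6]].

X = [[-5, 4], [-1, 4], [-6, -6]]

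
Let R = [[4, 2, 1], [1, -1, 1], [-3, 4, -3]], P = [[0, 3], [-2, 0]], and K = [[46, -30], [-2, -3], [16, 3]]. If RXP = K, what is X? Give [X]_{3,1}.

Isolating X: multiply by R⁻¹ from the left and P⁻¹ from the right, so X = R⁻¹KP⁻¹.
R has determinant -3; R⁻¹ = [[1/3, -10/3, -1], [0, 3, 1], [-1/3, 22/3, 2]].
det P = 6; the adjugate gives P⁻¹ = [[0, -1/2], [1/3, 0]].
R⁻¹K = [[6, -3], [10, -6], [2, -6]].
X = (R⁻¹K)P⁻¹ = [[-1, -3], [-2, -5], [-2, -1]].

-2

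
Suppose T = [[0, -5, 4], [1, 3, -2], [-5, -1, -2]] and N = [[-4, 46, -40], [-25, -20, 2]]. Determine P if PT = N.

Right-multiplying both sides by T⁻¹ gives P = NT⁻¹.
det T = -4; the adjugate gives T⁻¹ = [[2, 7/2, 1/2], [-3, -5, -1], [-7/2, -25/4, -5/4]].
P = NT⁻¹ = [[-4, 46, -40], [-25, -20, 2]] · [[2, 7/2, 1/2], [-3, -5, -1], [-7/2, -25/4, -5/4]] = [[-6, 6, 2], [3, 0, 5]].

P = [[-6, 6, 2], [3, 0, 5]]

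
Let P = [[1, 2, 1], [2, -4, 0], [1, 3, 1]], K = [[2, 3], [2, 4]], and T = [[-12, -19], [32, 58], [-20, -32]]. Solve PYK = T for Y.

Y = P⁻¹TK⁻¹ (apply P⁻¹ on the left and K⁻¹ on the right).
det P = 2, so P⁻¹ = [[-2, 1/2, 2], [-1, 0, 1], [5, -1/2, -4]].
det K = 2; the adjugate gives K⁻¹ = [[2, -3/2], [-1, 1]].
P⁻¹T = [[0, 3], [-8, -13], [4, 4]].
Y = (P⁻¹T)K⁻¹ = [[-3, 3], [-3, -1], [4, -2]].

Y = [[-3, 3], [-3, -1], [4, -2]]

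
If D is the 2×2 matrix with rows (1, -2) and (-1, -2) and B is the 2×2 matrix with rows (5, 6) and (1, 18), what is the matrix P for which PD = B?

D is on the right of P, so right-multiply by D⁻¹: P = BD⁻¹.
det D = -4; the adjugate gives D⁻¹ = [[1/2, -1/2], [-1/4, -1/4]].
P = BD⁻¹ = [[5, 6], [1, 18]] · [[1/2, -1/2], [-1/4, -1/4]] = [[1, -4], [-4, -5]].

P = [[1, -4], [-4, -5]]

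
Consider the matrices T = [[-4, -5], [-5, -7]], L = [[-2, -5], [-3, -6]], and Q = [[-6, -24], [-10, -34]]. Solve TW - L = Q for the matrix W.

TW = Q + L = [[-8, -29], [-13, -40]].
Left-multiplying both sides by T⁻¹ gives W = T⁻¹(Q + L).
det T = 3, so T⁻¹ = [[-7/3, 5/3], [5/3, -4/3]].
W = T⁻¹(Q + L) = [[-3, 1], [4, 5]].

W = [[-3, 1], [4, 5]]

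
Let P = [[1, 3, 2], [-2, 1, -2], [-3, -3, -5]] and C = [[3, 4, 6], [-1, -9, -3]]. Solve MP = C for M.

M = [[-1, 1, -2], [-4, 0, -1]]

P is on the right of M, so right-multiply by P⁻¹: M = CP⁻¹.
det P = -5, so P⁻¹ = [[11/5, -9/5, 8/5], [4/5, -1/5, 2/5], [-9/5, 6/5, -7/5]].
M = CP⁻¹ = [[3, 4, 6], [-1, -9, -3]] · [[11/5, -9/5, 8/5], [4/5, -1/5, 2/5], [-9/5, 6/5, -7/5]] = [[-1, 1, -2], [-4, 0, -1]].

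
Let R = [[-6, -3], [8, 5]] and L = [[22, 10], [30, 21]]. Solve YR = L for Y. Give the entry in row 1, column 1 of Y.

-5

Since R sits to the right of Y, Y = LR⁻¹.
det R = -6; the adjugate gives R⁻¹ = [[-5/6, -1/2], [4/3, 1]].
Y = LR⁻¹ = [[22, 10], [30, 21]] · [[-5/6, -1/2], [4/3, 1]] = [[-5, -1], [3, 6]].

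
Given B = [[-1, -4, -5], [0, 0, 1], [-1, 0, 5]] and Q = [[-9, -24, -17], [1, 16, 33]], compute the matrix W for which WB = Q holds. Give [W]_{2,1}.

-4

Right-multiplying both sides by B⁻¹ gives W = QB⁻¹.
det B = 4, so B⁻¹ = [[0, 5, -1], [-1/4, -5/2, 1/4], [0, 1, 0]].
W = QB⁻¹ = [[-9, -24, -17], [1, 16, 33]] · [[0, 5, -1], [-1/4, -5/2, 1/4], [0, 1, 0]] = [[6, -2, 3], [-4, -2, 3]].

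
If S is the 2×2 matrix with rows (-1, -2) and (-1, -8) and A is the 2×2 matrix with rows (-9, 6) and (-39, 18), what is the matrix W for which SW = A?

W = [[-1, -2], [5, -2]]

Since S multiplies W on the left, W = S⁻¹A.
det S = 6, so S⁻¹ = [[-4/3, 1/3], [1/6, -1/6]].
W = S⁻¹A = [[-4/3, 1/3], [1/6, -1/6]] · [[-9, 6], [-39, 18]] = [[-1, -2], [5, -2]].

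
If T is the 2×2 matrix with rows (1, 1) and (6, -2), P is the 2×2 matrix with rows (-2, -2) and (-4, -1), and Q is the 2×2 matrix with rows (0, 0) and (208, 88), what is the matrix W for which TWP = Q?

W = T⁻¹QP⁻¹ (apply T⁻¹ on the left and P⁻¹ on the right).
det T = -8; the adjugate gives T⁻¹ = [[1/4, 1/8], [3/4, -1/8]].
det P = -6, so P⁻¹ = [[1/6, -1/3], [-2/3, 1/3]].
T⁻¹Q = [[26, 11], [-26, -11]].
W = (T⁻¹Q)P⁻¹ = [[-3, -5], [3, 5]].

W = [[-3, -5], [3, 5]]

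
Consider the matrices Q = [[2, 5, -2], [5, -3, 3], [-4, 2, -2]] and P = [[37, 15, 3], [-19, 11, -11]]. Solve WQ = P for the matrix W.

W = [[6, 5, 0], [0, -3, 1]]

Since Q sits to the right of W, W = PQ⁻¹.
det Q = -6, so Q⁻¹ = [[0, -1, -3/2], [1/3, 2, 8/3], [1/3, 4, 31/6]].
W = PQ⁻¹ = [[37, 15, 3], [-19, 11, -11]] · [[0, -1, -3/2], [1/3, 2, 8/3], [1/3, 4, 31/6]] = [[6, 5, 0], [0, -3, 1]].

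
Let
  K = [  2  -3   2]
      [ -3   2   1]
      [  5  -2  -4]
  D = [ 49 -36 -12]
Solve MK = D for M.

M = [[6, -4, 5]]

Right-multiplying both sides by K⁻¹ gives M = DK⁻¹.
det K = 1, so K⁻¹ = [[-6, -16, -7], [-7, -18, -8], [-4, -11, -5]].
M = DK⁻¹ = [[49, -36, -12]] · [[-6, -16, -7], [-7, -18, -8], [-4, -11, -5]] = [[6, -4, 5]].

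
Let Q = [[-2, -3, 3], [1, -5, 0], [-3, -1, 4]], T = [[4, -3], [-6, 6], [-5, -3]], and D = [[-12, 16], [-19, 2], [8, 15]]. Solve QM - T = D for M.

M = [[-5, -2], [4, -2], [-2, 1]]

QM = D + T = [[-8, 13], [-25, 8], [3, 12]].
Q is on the left of M, so left-multiply by Q⁻¹: M = Q⁻¹(D + T).
det Q = 4, so Q⁻¹ = [[-5, 9/4, 15/4], [-1, 1/4, 3/4], [-4, 7/4, 13/4]].
M = Q⁻¹(D + T) = [[-5, -2], [4, -2], [-2, 1]].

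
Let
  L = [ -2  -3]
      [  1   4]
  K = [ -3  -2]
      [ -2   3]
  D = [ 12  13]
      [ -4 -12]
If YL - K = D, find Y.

Y = [[-5, -1], [3, 0]]

YL = D + K = [[9, 11], [-6, -9]].
Since L sits to the right of Y, Y = (D + K)L⁻¹.
det L = -5, so L⁻¹ = [[-4/5, -3/5], [1/5, 2/5]].
Y = (D + K)L⁻¹ = [[-5, -1], [3, 0]].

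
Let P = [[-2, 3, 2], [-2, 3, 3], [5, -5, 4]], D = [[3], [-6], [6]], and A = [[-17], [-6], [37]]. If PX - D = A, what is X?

PX = A + D = [[-14], [-12], [43]].
Since P multiplies X on the left, X = P⁻¹(A + D).
P has determinant 5; P⁻¹ = [[27/5, -22/5, 3/5], [23/5, -18/5, 2/5], [-1, 1, 0]].
X = P⁻¹(A + D) = [[3], [-4], [2]].

X = [[3], [-4], [2]]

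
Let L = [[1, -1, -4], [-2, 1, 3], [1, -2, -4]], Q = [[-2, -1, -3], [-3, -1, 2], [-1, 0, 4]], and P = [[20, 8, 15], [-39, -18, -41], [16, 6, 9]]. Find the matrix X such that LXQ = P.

X = [[-5, -5, 5], [-2, 0, 0], [3, -3, 4]]

X = L⁻¹PQ⁻¹ (apply L⁻¹ on the left and Q⁻¹ on the right).
L has determinant -5; L⁻¹ = [[-2/5, -4/5, -1/5], [1, 0, -1], [-3/5, -1/5, 1/5]].
Q has determinant 1; Q⁻¹ = [[-4, 4, -5], [10, -11, 13], [-1, 1, -1]].
L⁻¹P = [[20, 10, 25], [4, 2, 6], [-1, 0, 1]].
X = (L⁻¹P)Q⁻¹ = [[-5, -5, 5], [-2, 0, 0], [3, -3, 4]].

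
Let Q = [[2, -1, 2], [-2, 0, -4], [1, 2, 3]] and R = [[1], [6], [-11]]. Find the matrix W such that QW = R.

W = [[1], [-3], [-2]]

Left-multiplying both sides by Q⁻¹ gives W = Q⁻¹R.
det Q = 6, so Q⁻¹ = [[4/3, 7/6, 2/3], [1/3, 2/3, 2/3], [-2/3, -5/6, -1/3]].
W = Q⁻¹R = [[4/3, 7/6, 2/3], [1/3, 2/3, 2/3], [-2/3, -5/6, -1/3]] · [[1], [6], [-11]] = [[1], [-3], [-2]].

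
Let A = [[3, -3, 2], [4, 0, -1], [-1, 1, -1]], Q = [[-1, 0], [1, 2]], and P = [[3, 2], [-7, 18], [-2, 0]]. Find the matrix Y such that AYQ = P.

Y = [[3, 2], [1, 1], [-4, -1]]

Isolating Y: multiply by A⁻¹ from the left and Q⁻¹ from the right, so Y = A⁻¹PQ⁻¹.
A has determinant -4; A⁻¹ = [[-1/4, 1/4, -3/4], [-5/4, 1/4, -11/4], [-1, 0, -3]].
det Q = -2; the adjugate gives Q⁻¹ = [[-1, 0], [1/2, 1/2]].
A⁻¹P = [[-1, 4], [0, 2], [3, -2]].
Y = (A⁻¹P)Q⁻¹ = [[3, 2], [1, 1], [-4, -1]].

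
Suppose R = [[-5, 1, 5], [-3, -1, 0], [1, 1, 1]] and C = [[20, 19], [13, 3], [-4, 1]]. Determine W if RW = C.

R is on the left of W, so left-multiply by R⁻¹: W = R⁻¹C.
det R = -2; the adjugate gives R⁻¹ = [[1/2, -2, -5/2], [-3/2, 5, 15/2], [1, -3, -4]].
W = R⁻¹C = [[1/2, -2, -5/2], [-3/2, 5, 15/2], [1, -3, -4]] · [[20, 19], [13, 3], [-4, 1]] = [[-6, 1], [5, -6], [-3, 6]].

W = [[-6, 1], [5, -6], [-3, 6]]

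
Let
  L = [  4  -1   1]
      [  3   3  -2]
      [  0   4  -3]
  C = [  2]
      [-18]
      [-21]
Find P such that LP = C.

Left-multiplying both sides by L⁻¹ gives P = L⁻¹C.
L has determinant -1; L⁻¹ = [[1, -1, 1], [-9, 12, -11], [-12, 16, -15]].
P = L⁻¹C = [[1, -1, 1], [-9, 12, -11], [-12, 16, -15]] · [[2], [-18], [-21]] = [[-1], [-3], [3]].

P = [[-1], [-3], [3]]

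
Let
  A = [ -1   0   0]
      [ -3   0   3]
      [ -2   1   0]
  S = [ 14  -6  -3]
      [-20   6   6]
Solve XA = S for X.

A is on the right of X, so right-multiply by A⁻¹: X = SA⁻¹.
det A = 3; the adjugate gives A⁻¹ = [[-1, 0, 0], [-2, 0, 1], [-1, 1/3, 0]].
X = SA⁻¹ = [[14, -6, -3], [-20, 6, 6]] · [[-1, 0, 0], [-2, 0, 1], [-1, 1/3, 0]] = [[1, -1, -6], [2, 2, 6]].

X = [[1, -1, -6], [2, 2, 6]]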